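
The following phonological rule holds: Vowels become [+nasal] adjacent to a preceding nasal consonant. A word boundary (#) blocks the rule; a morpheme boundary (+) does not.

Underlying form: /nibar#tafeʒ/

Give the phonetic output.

[nĩbar#tafeʒ]

/i/ after nasal /n/ → [ĩ]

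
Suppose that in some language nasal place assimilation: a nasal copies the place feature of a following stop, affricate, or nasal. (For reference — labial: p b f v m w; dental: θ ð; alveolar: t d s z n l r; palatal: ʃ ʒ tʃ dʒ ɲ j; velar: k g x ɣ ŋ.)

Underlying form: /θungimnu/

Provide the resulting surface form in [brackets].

[θuŋginnu]

/n/ before /g/ (velar) → [ŋ]
/m/ before /n/ (alveolar) → [n]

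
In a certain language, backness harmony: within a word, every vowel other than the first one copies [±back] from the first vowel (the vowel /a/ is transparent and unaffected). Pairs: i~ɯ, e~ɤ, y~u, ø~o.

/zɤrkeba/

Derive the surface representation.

[zɤrkɤba]

/e/ harmonizes with /ɤ/ ([+back]) → [ɤ]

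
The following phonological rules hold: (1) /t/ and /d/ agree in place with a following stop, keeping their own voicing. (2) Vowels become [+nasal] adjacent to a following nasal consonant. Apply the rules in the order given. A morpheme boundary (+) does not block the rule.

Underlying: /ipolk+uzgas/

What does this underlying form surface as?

[ipolk+uzgas]

Rule 1: no segment meets the rule's conditions; no change.
After rule 1: ipolk+uzgas
Rule 2: no segment meets the rule's conditions; no change.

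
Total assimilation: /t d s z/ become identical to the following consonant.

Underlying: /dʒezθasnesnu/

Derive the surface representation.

[dʒeθθannennu]

/z/ before /θ/ → [θ] (total assimilation)
/s/ before /n/ → [n] (total assimilation)
/s/ before /n/ → [n] (total assimilation)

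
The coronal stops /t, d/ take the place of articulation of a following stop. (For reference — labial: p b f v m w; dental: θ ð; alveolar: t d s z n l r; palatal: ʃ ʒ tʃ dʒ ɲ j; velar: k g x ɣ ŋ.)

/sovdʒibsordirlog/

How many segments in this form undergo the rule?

0

No segment meets the rule's conditions.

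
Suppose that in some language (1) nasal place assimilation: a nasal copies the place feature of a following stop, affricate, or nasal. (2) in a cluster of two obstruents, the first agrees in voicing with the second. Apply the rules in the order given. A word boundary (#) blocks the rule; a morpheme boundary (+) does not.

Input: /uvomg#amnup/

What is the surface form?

[uvoŋg#annup]

Rule 1: /m/ before /g/ (velar) → [ŋ]
Rule 1: /m/ before /n/ (alveolar) → [n]
After rule 1: uvoŋg#annup
Rule 2: no segment meets the rule's conditions; no change.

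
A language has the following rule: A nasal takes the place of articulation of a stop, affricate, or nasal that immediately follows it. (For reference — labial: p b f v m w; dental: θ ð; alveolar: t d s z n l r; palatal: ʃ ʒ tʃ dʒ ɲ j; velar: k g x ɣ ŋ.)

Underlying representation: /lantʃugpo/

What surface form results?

/n/ before /tʃ/ (palatal) → [ɲ]

[laɲtʃugpo]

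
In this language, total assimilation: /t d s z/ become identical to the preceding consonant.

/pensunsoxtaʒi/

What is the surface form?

/s/ after /n/ → [n] (total assimilation)
/s/ after /n/ → [n] (total assimilation)
/t/ after /x/ → [x] (total assimilation)

[pennunnoxxaʒi]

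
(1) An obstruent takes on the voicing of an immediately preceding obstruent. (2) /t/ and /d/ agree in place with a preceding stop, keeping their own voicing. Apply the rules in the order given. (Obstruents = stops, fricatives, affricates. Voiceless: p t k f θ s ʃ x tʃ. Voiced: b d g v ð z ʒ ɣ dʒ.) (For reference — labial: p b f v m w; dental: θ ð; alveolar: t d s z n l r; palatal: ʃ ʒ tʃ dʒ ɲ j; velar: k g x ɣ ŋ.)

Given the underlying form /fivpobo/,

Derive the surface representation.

Rule 1: /p/ after /v/ (voiced) → [b]
After rule 1: fivbobo
Rule 2: no segment meets the rule's conditions; no change.

[fivbobo]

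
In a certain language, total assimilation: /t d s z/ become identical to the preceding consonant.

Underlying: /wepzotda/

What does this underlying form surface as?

/z/ after /p/ → [p] (total assimilation)
/d/ after /t/ → [t] (total assimilation)

[weppotta]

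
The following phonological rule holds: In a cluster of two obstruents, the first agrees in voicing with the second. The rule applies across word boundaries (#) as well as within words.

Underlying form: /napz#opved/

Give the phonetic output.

/p/ before /z/ (voiced) → [b]
/p/ before /v/ (voiced) → [b]

[nabz#obved]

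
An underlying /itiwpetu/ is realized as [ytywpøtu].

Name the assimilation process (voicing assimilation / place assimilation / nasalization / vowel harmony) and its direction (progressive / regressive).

/i/→[y] /i/→[y] /e/→[ø].
Vowels agree with the last vowel, so the harmony is regressive.

vowel harmony, regressive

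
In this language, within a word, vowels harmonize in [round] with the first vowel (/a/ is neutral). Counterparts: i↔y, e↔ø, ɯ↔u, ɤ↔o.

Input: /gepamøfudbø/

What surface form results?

[gepamefɯdbe]

/ø/ harmonizes with /e/ ([-round]) → [e]
/u/ harmonizes with /e/ ([-round]) → [ɯ]
/ø/ harmonizes with /e/ ([-round]) → [e]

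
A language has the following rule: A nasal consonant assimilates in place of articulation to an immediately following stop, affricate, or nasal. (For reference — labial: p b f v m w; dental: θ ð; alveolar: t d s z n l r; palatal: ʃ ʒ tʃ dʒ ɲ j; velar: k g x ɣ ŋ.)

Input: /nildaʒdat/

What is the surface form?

no segment meets the rule's conditions; no change.

[nildaʒdat]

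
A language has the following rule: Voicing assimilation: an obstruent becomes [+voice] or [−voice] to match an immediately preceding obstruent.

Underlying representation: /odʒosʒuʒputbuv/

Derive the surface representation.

/ʒ/ after /s/ (voiceless) → [ʃ]
/p/ after /ʒ/ (voiced) → [b]
/b/ after /t/ (voiceless) → [p]

[odʒosʃuʒbutpuv]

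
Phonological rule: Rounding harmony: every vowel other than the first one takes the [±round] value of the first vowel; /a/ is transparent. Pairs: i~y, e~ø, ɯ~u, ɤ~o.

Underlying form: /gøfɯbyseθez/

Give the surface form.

/ɯ/ harmonizes with /ø/ ([+round]) → [u]
/e/ harmonizes with /ø/ ([+round]) → [ø]
/e/ harmonizes with /ø/ ([+round]) → [ø]

[gøfubysøθøz]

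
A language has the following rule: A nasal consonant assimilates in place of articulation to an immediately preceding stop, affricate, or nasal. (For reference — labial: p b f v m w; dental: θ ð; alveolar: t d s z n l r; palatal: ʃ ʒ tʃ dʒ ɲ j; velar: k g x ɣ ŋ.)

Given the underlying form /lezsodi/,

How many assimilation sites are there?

No segment meets the rule's conditions.

0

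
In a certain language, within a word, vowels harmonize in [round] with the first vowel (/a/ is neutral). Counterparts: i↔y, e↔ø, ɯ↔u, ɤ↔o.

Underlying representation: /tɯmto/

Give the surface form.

/o/ harmonizes with /ɯ/ ([-round]) → [ɤ]

[tɯmtɤ]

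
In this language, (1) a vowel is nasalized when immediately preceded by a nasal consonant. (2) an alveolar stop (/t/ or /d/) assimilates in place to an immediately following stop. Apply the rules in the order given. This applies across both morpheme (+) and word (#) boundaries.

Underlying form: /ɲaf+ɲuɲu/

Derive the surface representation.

[ɲãf+ɲũɲũ]

Rule 1: /a/ after nasal /ɲ/ → [ã]
Rule 1: /u/ after nasal /ɲ/ → [ũ]
Rule 1: /u/ after nasal /ɲ/ → [ũ]
After rule 1: ɲãf+ɲũɲũ
Rule 2: no segment meets the rule's conditions; no change.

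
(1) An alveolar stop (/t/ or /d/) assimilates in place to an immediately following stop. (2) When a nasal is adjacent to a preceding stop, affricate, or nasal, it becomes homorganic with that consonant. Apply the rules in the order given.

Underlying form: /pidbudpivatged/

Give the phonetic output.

[pibbubpivakged]

Rule 1: /d/ before /b/ (labial) → [b]
Rule 1: /d/ before /p/ (labial) → [b]
Rule 1: /t/ before /g/ (velar) → [k]
After rule 1: pibbubpivakged
Rule 2: no segment meets the rule's conditions; no change.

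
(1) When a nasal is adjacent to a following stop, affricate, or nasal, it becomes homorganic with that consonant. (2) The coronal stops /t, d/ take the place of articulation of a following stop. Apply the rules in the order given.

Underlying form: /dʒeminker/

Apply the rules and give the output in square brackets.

Rule 1: /n/ before /k/ (velar) → [ŋ]
After rule 1: dʒemiŋker
Rule 2: no segment meets the rule's conditions; no change.

[dʒemiŋker]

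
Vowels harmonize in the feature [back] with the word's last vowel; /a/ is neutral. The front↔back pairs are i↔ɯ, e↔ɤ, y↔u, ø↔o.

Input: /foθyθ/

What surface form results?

/o/ harmonizes with /y/ ([-back]) → [ø]

[føθyθ]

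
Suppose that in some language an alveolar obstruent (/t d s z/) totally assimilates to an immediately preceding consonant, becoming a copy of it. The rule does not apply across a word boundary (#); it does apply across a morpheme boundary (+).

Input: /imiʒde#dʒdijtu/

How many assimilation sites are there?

3

/d/ after /ʒ/ → [ʒ] (total assimilation)
/d/ after /dʒ/ → [dʒ] (total assimilation)
/t/ after /j/ → [j] (total assimilation)
3 segments change.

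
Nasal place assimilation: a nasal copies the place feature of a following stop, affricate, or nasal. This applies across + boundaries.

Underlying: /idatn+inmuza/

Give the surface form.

[idatn+immuza]

/n/ before /m/ (labial) → [m]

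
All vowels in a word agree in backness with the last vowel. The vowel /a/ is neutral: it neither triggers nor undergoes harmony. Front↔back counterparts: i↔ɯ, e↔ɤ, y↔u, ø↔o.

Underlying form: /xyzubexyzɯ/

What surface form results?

[xuzubɤxuzɯ]

/y/ harmonizes with /ɯ/ ([+back]) → [u]
/e/ harmonizes with /ɯ/ ([+back]) → [ɤ]
/y/ harmonizes with /ɯ/ ([+back]) → [u]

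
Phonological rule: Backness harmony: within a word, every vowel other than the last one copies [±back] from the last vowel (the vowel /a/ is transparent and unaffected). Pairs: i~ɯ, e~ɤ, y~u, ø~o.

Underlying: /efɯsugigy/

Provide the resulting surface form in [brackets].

/ɯ/ harmonizes with /y/ ([-back]) → [i]
/u/ harmonizes with /y/ ([-back]) → [y]

[efisygigy]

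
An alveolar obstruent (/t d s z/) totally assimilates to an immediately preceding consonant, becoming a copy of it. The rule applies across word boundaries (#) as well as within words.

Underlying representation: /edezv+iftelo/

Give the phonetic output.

[edezv+iffelo]

/t/ after /f/ → [f] (total assimilation)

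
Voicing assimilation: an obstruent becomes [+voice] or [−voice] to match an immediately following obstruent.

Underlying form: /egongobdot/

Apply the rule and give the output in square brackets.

no segment meets the rule's conditions; no change.

[egongobdot]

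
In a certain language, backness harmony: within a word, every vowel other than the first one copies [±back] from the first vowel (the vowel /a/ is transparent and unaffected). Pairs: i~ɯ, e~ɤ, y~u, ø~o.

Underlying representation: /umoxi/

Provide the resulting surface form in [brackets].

[umoxɯ]

/i/ harmonizes with /u/ ([+back]) → [ɯ]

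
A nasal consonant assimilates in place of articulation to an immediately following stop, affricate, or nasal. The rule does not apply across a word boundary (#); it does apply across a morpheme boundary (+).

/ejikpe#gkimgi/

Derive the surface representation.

/m/ before /g/ (velar) → [ŋ]

[ejikpe#gkiŋgi]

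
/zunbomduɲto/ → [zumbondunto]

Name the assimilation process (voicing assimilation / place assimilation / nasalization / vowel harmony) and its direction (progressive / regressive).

place assimilation, regressive

/n/→[m] /m/→[n] /ɲ/→[n].
Each target copies a feature from the following segment, so the direction is regressive.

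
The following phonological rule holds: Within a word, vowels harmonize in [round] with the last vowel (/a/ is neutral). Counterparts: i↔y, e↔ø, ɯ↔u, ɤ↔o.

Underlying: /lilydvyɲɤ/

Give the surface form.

/y/ harmonizes with /ɤ/ ([-round]) → [i]
/y/ harmonizes with /ɤ/ ([-round]) → [i]

[lilidviɲɤ]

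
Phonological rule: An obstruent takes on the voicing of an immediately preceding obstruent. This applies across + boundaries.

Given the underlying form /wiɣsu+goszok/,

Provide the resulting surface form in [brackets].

/s/ after /ɣ/ (voiced) → [z]
/z/ after /s/ (voiceless) → [s]

[wiɣzu+gossok]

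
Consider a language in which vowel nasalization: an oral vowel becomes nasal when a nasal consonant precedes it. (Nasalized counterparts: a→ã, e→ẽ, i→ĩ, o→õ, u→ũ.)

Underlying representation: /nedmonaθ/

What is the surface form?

/e/ after nasal /n/ → [ẽ]
/o/ after nasal /m/ → [õ]
/a/ after nasal /n/ → [ã]

[nẽdmõnãθ]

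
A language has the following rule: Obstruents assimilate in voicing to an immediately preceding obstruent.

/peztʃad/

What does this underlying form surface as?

[pezdʒad]

/tʃ/ after /z/ (voiced) → [dʒ]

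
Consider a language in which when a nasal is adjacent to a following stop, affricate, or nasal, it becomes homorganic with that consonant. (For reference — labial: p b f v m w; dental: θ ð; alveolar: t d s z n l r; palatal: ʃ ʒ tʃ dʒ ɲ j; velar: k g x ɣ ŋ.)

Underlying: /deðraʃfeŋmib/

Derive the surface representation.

/ŋ/ before /m/ (labial) → [m]

[deðraʃfemmib]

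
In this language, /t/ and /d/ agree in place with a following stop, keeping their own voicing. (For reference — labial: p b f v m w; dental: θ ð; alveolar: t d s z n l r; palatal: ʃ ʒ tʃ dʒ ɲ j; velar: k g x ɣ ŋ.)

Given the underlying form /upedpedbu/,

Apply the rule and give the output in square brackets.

/d/ before /p/ (labial) → [b]
/d/ before /b/ (labial) → [b]

[upebpebbu]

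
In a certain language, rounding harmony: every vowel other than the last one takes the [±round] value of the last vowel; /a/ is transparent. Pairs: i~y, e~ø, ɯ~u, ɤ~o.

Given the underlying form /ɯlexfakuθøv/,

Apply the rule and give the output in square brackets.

/ɯ/ harmonizes with /ø/ ([+round]) → [u]
/e/ harmonizes with /ø/ ([+round]) → [ø]

[uløxfakuθøv]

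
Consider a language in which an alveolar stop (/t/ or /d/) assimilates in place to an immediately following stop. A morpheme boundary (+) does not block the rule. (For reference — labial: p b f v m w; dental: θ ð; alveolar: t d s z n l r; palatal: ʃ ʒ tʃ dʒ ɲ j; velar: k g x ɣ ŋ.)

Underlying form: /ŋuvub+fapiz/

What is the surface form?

[ŋuvub+fapiz]

no segment meets the rule's conditions; no change.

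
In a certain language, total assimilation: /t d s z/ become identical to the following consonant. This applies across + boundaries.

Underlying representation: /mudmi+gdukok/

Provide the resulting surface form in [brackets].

/d/ before /m/ → [m] (total assimilation)

[mummi+gdukok]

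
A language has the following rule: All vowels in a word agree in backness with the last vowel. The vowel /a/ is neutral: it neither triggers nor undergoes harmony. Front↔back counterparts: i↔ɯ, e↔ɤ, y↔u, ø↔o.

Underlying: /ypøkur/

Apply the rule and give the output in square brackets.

/y/ harmonizes with /u/ ([+back]) → [u]
/ø/ harmonizes with /u/ ([+back]) → [o]

[upokur]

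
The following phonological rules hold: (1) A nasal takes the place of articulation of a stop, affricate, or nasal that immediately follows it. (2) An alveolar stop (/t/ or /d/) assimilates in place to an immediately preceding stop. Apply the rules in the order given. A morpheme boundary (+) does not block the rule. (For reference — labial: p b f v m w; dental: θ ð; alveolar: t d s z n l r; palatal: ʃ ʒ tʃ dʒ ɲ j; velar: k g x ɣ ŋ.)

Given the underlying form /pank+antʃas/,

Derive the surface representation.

[paŋk+aɲtʃas]

Rule 1: /n/ before /k/ (velar) → [ŋ]
Rule 1: /n/ before /tʃ/ (palatal) → [ɲ]
After rule 1: paŋk+aɲtʃas
Rule 2: no segment meets the rule's conditions; no change.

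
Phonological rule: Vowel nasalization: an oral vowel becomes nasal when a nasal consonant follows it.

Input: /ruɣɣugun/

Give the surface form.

/u/ before nasal /n/ → [ũ]

[ruɣɣugũn]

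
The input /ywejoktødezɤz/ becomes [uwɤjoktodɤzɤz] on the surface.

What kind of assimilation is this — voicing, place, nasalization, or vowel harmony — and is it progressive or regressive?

vowel harmony, regressive

/y/→[u] /e/→[ɤ] /ø/→[o] /e/→[ɤ].
Vowels agree with the last vowel, so the harmony is regressive.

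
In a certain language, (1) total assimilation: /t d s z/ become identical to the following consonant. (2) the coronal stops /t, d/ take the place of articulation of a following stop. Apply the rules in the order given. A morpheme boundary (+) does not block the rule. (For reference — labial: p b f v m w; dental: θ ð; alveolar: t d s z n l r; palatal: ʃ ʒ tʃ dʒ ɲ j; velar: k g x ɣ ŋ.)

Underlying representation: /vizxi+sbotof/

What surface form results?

[vixxi+bbotof]

Rule 1: /z/ before /x/ → [x] (total assimilation)
Rule 1: /s/ before /b/ → [b] (total assimilation)
After rule 1: vixxi+bbotof
Rule 2: no segment meets the rule's conditions; no change.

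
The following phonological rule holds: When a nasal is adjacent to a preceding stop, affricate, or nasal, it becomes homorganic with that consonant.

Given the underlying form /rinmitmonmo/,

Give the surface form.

/m/ after /n/ (alveolar) → [n]
/m/ after /t/ (alveolar) → [n]
/m/ after /n/ (alveolar) → [n]

[rinnitnonno]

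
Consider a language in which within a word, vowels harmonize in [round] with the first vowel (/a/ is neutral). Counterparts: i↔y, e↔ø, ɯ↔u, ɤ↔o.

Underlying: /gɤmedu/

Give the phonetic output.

/u/ harmonizes with /ɤ/ ([-round]) → [ɯ]

[gɤmedɯ]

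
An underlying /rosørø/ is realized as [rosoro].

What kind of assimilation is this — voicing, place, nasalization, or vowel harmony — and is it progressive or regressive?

/ø/→[o] /ø/→[o].
Vowels agree with the first vowel, so the harmony is progressive.

vowel harmony, progressive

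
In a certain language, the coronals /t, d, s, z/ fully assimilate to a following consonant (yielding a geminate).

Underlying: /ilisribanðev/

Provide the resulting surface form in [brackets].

/s/ before /r/ → [r] (total assimilation)

[ilirribanðev]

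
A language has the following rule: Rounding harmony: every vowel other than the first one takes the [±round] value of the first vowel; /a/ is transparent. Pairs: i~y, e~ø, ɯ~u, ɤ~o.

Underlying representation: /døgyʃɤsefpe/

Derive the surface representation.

/ɤ/ harmonizes with /ø/ ([+round]) → [o]
/e/ harmonizes with /ø/ ([+round]) → [ø]
/e/ harmonizes with /ø/ ([+round]) → [ø]

[døgyʃosøfpø]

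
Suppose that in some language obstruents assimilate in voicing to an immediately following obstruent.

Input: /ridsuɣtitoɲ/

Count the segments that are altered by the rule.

/d/ before /s/ (voiceless) → [t]
/ɣ/ before /t/ (voiceless) → [x]
2 segments change.

2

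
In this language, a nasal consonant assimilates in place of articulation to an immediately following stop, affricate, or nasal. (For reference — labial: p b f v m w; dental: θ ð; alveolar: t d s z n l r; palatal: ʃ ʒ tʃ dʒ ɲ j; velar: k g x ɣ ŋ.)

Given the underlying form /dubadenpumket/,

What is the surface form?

/n/ before /p/ (labial) → [m]
/m/ before /k/ (velar) → [ŋ]

[dubadempuŋket]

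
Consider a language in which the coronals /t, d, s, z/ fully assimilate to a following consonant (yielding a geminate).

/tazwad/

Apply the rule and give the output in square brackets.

[tawwad]

/z/ before /w/ → [w] (total assimilation)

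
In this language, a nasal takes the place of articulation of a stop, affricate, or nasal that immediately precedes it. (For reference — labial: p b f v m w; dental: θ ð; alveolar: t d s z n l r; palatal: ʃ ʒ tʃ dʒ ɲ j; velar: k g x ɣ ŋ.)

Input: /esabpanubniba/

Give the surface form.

[esabpanubmiba]

/n/ after /b/ (labial) → [m]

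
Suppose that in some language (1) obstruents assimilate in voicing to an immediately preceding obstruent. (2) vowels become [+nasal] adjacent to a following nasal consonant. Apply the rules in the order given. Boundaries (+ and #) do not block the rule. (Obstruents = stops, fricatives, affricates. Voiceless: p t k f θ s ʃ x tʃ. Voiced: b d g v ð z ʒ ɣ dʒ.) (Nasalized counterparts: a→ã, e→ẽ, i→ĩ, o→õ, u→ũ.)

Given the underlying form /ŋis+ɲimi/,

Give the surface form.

Rule 1: no segment meets the rule's conditions; no change.
After rule 1: ŋis+ɲimi
Rule 2: /i/ before nasal /m/ → [ĩ]

[ŋis+ɲĩmi]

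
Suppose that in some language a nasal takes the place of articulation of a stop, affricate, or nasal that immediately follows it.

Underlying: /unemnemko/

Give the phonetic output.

/m/ before /n/ (alveolar) → [n]
/m/ before /k/ (velar) → [ŋ]

[unenneŋko]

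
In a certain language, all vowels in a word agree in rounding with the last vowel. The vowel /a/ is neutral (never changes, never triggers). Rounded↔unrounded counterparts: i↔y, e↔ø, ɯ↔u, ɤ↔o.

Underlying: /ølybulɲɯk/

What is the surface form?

/ø/ harmonizes with /ɯ/ ([-round]) → [e]
/y/ harmonizes with /ɯ/ ([-round]) → [i]
/u/ harmonizes with /ɯ/ ([-round]) → [ɯ]

[elibɯlɲɯk]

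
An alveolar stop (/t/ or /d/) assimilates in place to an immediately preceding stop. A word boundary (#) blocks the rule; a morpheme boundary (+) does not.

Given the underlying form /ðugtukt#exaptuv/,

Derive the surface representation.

[ðugkukk#exappuv]

/t/ after /g/ (velar) → [k]
/t/ after /k/ (velar) → [k]
/t/ after /p/ (labial) → [p]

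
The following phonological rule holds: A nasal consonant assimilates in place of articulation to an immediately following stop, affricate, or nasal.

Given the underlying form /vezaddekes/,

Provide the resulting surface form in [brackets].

no segment meets the rule's conditions; no change.

[vezaddekes]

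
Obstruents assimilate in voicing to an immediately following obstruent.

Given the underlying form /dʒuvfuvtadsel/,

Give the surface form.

[dʒuffuftatsel]

/v/ before /f/ (voiceless) → [f]
/v/ before /t/ (voiceless) → [f]
/d/ before /s/ (voiceless) → [t]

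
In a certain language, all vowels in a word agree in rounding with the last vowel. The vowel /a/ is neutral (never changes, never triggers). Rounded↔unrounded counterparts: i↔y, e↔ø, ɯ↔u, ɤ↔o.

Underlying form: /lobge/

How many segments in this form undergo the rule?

/o/ harmonizes with /e/ ([-round]) → [ɤ]
1 segment changes.

1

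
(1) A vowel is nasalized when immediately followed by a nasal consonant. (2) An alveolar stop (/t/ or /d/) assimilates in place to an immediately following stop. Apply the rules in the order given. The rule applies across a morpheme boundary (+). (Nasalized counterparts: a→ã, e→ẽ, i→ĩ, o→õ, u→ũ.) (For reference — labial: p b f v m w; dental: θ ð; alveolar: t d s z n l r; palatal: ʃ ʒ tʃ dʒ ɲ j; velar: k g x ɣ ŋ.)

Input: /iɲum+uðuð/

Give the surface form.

Rule 1: /i/ before nasal /ɲ/ → [ĩ]
Rule 1: /u/ before nasal /m/ → [ũ]
After rule 1: ĩɲũm+uðuð
Rule 2: no segment meets the rule's conditions; no change.

[ĩɲũm+uðuð]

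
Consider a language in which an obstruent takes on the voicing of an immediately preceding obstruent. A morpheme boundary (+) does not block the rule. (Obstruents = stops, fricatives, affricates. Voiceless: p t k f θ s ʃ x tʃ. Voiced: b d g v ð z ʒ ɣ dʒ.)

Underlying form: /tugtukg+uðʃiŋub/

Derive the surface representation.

[tugdukk+uðʒiŋub]

/t/ after /g/ (voiced) → [d]
/g/ after /k/ (voiceless) → [k]
/ʃ/ after /ð/ (voiced) → [ʒ]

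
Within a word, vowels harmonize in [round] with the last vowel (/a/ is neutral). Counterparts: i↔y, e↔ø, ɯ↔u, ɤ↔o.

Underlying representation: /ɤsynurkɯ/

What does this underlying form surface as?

[ɤsinɯrkɯ]

/y/ harmonizes with /ɯ/ ([-round]) → [i]
/u/ harmonizes with /ɯ/ ([-round]) → [ɯ]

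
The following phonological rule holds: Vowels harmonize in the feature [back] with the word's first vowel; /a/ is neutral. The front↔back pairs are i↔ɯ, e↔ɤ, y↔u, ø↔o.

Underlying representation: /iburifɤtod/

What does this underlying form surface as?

/u/ harmonizes with /i/ ([-back]) → [y]
/ɤ/ harmonizes with /i/ ([-back]) → [e]
/o/ harmonizes with /i/ ([-back]) → [ø]

[ibyrifetød]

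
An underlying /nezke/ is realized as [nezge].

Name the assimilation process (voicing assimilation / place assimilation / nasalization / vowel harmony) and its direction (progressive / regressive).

voicing assimilation, progressive

/k/→[g].
Each target copies a feature from the preceding segment, so the direction is progressive.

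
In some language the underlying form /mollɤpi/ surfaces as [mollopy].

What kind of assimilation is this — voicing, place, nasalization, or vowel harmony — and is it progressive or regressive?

/ɤ/→[o] /i/→[y].
Vowels agree with the first vowel, so the harmony is progressive.

vowel harmony, progressive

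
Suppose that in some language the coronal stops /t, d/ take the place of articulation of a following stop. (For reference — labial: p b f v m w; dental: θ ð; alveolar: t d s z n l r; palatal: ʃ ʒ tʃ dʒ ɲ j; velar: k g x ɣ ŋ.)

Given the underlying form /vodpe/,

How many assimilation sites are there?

1

/d/ before /p/ (labial) → [b]
1 segment changes.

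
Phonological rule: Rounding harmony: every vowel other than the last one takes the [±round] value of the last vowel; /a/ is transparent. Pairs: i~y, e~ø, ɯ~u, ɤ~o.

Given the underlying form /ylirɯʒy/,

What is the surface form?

/i/ harmonizes with /y/ ([+round]) → [y]
/ɯ/ harmonizes with /y/ ([+round]) → [u]

[ylyruʒy]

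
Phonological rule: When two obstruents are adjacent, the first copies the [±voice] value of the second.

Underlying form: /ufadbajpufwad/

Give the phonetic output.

no segment meets the rule's conditions; no change.

[ufadbajpufwad]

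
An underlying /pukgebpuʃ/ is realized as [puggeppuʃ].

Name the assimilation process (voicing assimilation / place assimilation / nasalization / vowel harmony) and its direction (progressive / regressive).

voicing assimilation, regressive

/k/→[g] /b/→[p].
Each target copies a feature from the following segment, so the direction is regressive.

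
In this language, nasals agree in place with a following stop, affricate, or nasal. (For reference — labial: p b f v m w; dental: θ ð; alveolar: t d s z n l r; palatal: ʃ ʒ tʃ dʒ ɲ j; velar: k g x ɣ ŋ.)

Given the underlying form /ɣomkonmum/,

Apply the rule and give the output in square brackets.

/m/ before /k/ (velar) → [ŋ]
/n/ before /m/ (labial) → [m]

[ɣoŋkommum]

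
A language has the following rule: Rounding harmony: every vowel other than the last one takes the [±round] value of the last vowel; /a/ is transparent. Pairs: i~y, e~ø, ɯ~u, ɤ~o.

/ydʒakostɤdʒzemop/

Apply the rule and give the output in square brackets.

/ɤ/ harmonizes with /o/ ([+round]) → [o]
/e/ harmonizes with /o/ ([+round]) → [ø]

[ydʒakostodʒzømop]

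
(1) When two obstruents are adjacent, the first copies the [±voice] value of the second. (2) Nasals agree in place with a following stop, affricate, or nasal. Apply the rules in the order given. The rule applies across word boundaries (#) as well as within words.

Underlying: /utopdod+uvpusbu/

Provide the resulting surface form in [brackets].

[utobdod+ufpuzbu]

Rule 1: /p/ before /d/ (voiced) → [b]
Rule 1: /v/ before /p/ (voiceless) → [f]
Rule 1: /s/ before /b/ (voiced) → [z]
After rule 1: utobdod+ufpuzbu
Rule 2: no segment meets the rule's conditions; no change.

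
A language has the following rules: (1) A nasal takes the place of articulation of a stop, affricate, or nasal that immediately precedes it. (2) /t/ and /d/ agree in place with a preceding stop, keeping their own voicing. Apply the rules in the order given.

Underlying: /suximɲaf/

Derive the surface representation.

Rule 1: /ɲ/ after /m/ (labial) → [m]
After rule 1: suximmaf
Rule 2: no segment meets the rule's conditions; no change.

[suximmaf]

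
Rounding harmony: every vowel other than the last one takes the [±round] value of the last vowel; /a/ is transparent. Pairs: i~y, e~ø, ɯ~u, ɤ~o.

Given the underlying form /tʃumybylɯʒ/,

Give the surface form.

[tʃɯmibilɯʒ]

/u/ harmonizes with /ɯ/ ([-round]) → [ɯ]
/y/ harmonizes with /ɯ/ ([-round]) → [i]
/y/ harmonizes with /ɯ/ ([-round]) → [i]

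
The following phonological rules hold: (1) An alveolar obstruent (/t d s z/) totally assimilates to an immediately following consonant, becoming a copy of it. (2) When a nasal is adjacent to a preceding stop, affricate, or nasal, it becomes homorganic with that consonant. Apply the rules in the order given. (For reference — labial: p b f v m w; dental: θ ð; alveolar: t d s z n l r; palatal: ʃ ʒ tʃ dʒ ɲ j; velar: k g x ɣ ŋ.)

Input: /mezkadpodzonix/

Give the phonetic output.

Rule 1: /z/ before /k/ → [k] (total assimilation)
Rule 1: /d/ before /p/ → [p] (total assimilation)
Rule 1: /d/ before /z/ → [z] (total assimilation)
After rule 1: mekkappozzonix
Rule 2: no segment meets the rule's conditions; no change.

[mekkappozzonix]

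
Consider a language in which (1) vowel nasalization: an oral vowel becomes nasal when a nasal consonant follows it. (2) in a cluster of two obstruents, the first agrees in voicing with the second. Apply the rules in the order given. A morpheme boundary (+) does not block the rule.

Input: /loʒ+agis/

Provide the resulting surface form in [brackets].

[loʒ+agis]

Rule 1: no segment meets the rule's conditions; no change.
After rule 1: loʒ+agis
Rule 2: no segment meets the rule's conditions; no change.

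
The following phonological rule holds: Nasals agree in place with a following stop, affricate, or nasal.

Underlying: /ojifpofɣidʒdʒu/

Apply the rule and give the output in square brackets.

[ojifpofɣidʒdʒu]

no segment meets the rule's conditions; no change.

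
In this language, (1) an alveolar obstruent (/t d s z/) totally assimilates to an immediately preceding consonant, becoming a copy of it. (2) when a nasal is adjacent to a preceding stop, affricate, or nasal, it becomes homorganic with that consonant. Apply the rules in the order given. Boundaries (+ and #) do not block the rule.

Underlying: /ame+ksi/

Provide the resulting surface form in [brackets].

[ame+kki]

Rule 1: /s/ after /k/ → [k] (total assimilation)
After rule 1: ame+kki
Rule 2: no segment meets the rule's conditions; no change.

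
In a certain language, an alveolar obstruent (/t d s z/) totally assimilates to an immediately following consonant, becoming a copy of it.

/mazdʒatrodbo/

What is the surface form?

/z/ before /dʒ/ → [dʒ] (total assimilation)
/t/ before /r/ → [r] (total assimilation)
/d/ before /b/ → [b] (total assimilation)

[madʒdʒarrobbo]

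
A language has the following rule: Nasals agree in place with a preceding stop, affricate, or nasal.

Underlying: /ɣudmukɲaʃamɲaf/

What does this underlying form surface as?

/m/ after /d/ (alveolar) → [n]
/ɲ/ after /k/ (velar) → [ŋ]
/ɲ/ after /m/ (labial) → [m]

[ɣudnukŋaʃammaf]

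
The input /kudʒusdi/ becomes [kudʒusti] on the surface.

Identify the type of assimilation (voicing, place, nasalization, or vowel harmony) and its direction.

voicing assimilation, progressive

/d/→[t].
Each target copies a feature from the preceding segment, so the direction is progressive.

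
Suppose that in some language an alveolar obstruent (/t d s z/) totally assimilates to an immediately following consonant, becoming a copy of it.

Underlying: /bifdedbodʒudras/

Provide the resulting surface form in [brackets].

/d/ before /b/ → [b] (total assimilation)
/d/ before /r/ → [r] (total assimilation)

[bifdebbodʒurras]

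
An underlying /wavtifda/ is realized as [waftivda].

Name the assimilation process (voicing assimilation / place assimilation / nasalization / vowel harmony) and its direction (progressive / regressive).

voicing assimilation, regressive

/v/→[f] /f/→[v].
Each target copies a feature from the following segment, so the direction is regressive.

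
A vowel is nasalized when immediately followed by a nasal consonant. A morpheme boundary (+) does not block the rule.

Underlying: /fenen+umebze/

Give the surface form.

/e/ before nasal /n/ → [ẽ]
/e/ before nasal /n/ → [ẽ]
/u/ before nasal /m/ → [ũ]

[fẽnẽn+ũmebze]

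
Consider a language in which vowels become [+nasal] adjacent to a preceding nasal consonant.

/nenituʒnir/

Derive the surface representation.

[nẽnĩtuʒnĩr]

/e/ after nasal /n/ → [ẽ]
/i/ after nasal /n/ → [ĩ]
/i/ after nasal /n/ → [ĩ]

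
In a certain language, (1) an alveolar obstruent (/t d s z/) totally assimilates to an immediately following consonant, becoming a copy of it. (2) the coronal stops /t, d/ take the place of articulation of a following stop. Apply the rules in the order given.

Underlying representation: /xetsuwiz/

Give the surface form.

[xessuwiz]

Rule 1: /t/ before /s/ → [s] (total assimilation)
After rule 1: xessuwiz
Rule 2: no segment meets the rule's conditions; no change.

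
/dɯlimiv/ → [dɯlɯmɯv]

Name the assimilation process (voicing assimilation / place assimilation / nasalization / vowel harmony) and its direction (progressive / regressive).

vowel harmony, progressive

/i/→[ɯ] /i/→[ɯ].
Vowels agree with the first vowel, so the harmony is progressive.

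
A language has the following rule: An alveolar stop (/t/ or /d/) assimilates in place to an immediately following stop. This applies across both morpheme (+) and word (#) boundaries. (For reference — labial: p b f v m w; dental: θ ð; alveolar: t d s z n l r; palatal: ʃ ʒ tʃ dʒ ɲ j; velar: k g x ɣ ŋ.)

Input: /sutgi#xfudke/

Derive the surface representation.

/t/ before /g/ (velar) → [k]
/d/ before /k/ (velar) → [g]

[sukgi#xfugke]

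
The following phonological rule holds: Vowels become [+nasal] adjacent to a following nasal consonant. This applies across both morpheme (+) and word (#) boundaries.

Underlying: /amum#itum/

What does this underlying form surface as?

/a/ before nasal /m/ → [ã]
/u/ before nasal /m/ → [ũ]
/u/ before nasal /m/ → [ũ]

[ãmũm#itũm]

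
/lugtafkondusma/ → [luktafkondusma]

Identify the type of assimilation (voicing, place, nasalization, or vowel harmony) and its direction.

voicing assimilation, regressive

/g/→[k].
Each target copies a feature from the following segment, so the direction is regressive.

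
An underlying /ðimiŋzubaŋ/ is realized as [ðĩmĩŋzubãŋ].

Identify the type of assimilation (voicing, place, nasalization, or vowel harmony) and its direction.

/i/→[ĩ] /i/→[ĩ] /a/→[ã].
Each target copies a feature from the following segment, so the direction is regressive.

nasalization, regressive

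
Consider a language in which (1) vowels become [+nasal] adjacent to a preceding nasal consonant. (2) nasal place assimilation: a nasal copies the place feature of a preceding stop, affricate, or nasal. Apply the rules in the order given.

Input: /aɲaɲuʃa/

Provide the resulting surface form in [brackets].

Rule 1: /a/ after nasal /ɲ/ → [ã]
Rule 1: /u/ after nasal /ɲ/ → [ũ]
After rule 1: aɲãɲũʃa
Rule 2: no segment meets the rule's conditions; no change.

[aɲãɲũʃa]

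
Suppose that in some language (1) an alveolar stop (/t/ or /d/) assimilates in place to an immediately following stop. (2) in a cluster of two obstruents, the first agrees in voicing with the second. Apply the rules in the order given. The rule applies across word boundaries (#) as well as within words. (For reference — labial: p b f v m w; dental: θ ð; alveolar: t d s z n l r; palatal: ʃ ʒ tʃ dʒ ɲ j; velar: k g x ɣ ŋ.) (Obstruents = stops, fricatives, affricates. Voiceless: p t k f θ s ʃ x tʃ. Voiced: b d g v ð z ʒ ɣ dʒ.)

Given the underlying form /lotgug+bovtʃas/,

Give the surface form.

[loggug+boftʃas]

Rule 1: /t/ before /g/ (velar) → [k]
After rule 1: lokgug+bovtʃas
Rule 2: /k/ before /g/ (voiced) → [g]
Rule 2: /v/ before /tʃ/ (voiceless) → [f]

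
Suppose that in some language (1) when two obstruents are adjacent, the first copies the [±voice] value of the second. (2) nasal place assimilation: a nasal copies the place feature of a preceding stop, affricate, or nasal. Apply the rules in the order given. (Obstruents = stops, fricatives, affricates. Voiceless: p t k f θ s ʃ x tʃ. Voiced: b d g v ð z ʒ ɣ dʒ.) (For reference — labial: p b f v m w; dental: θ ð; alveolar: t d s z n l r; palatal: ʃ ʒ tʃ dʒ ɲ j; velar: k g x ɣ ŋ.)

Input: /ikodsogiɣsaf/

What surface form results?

Rule 1: /d/ before /s/ (voiceless) → [t]
Rule 1: /ɣ/ before /s/ (voiceless) → [x]
After rule 1: ikotsogixsaf
Rule 2: no segment meets the rule's conditions; no change.

[ikotsogixsaf]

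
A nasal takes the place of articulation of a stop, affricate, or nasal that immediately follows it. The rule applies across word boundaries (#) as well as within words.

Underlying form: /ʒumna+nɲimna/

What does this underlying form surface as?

[ʒunna+ɲɲinna]

/m/ before /n/ (alveolar) → [n]
/n/ before /ɲ/ (palatal) → [ɲ]
/m/ before /n/ (alveolar) → [n]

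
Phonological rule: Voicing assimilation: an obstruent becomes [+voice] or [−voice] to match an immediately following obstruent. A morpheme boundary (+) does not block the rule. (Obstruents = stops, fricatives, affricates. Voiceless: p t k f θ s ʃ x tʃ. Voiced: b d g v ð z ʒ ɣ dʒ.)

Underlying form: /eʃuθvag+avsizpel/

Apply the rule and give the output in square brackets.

/θ/ before /v/ (voiced) → [ð]
/v/ before /s/ (voiceless) → [f]
/z/ before /p/ (voiceless) → [s]

[eʃuðvag+afsispel]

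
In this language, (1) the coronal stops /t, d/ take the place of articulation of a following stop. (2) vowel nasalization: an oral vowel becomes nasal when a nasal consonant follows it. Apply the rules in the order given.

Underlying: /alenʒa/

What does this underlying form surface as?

[alẽnʒa]

Rule 1: no segment meets the rule's conditions; no change.
After rule 1: alenʒa
Rule 2: /e/ before nasal /n/ → [ẽ]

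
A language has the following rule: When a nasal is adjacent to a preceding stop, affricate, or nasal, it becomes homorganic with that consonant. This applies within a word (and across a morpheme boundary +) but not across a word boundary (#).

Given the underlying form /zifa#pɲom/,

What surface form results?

/ɲ/ after /p/ (labial) → [m]

[zifa#pmom]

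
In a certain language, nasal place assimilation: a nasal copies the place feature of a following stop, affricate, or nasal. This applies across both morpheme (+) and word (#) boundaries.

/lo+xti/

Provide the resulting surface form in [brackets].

no segment meets the rule's conditions; no change.

[lo+xti]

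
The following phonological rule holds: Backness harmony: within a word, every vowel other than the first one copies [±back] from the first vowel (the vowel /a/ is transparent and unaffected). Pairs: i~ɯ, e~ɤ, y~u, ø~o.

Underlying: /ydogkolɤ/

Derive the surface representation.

[ydøgkøle]

/o/ harmonizes with /y/ ([-back]) → [ø]
/o/ harmonizes with /y/ ([-back]) → [ø]
/ɤ/ harmonizes with /y/ ([-back]) → [e]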